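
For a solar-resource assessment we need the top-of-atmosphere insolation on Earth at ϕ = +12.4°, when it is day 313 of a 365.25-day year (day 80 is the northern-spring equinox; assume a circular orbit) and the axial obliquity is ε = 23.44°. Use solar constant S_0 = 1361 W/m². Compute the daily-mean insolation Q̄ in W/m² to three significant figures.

Q̄ ≈ 360 W/m²

Solar longitude: L_s = 360° × (313 − 80)/365.25 = 229.651°.
sin δ = sin 23.44° × sin 229.651° = -0.30316, so δ = -17.648°.
cos h₀ = −tan(+12.4°) tan(-17.648°) = 0.0699, h₀ = 1.5008 rad.
Bracket: h₀ sin ϕ sin δ + cos ϕ cos δ sin h₀ = 1.5008×0.21474×-0.30316 + 0.97667×0.95294×0.99755 = -0.097703 + 0.928428 = 0.830725.
Q̄ = (S_0/π) × [bracket] = (1361/π) × 0.830725 = 359.9 W/m².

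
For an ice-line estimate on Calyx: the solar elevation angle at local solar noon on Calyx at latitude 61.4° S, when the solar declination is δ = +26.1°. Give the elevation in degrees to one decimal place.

2.5°

At local noon the hour angle is zero, so the zenith angle equals |φ − δ| = |-61.4° − (+26.100°)| = 87.500°.
Elevation = 90° − 87.500° = 2.5°.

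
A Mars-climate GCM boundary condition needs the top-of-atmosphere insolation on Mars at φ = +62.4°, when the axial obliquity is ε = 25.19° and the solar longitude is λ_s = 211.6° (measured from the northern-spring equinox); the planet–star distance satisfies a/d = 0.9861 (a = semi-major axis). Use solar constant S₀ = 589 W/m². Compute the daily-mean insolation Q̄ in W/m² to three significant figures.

Q̄ ≈ 33.8 W/m²

Solar declination: sin δ = sin ε · sin λ_s = sin 25.19° × sin 211.6° = -0.22302, so δ = -12.886°.
cos H₀ = −tan(+62.4°) tan(-12.886°) = 0.4376, H₀ = 1.1178 rad.
Bracket: H₀ sin φ sin δ + cos φ cos δ sin H₀ = 1.1178×0.88620×-0.22302 + 0.46330×0.97481×0.89916 = -0.220922 + 0.406087 = 0.185165.
Inverse-square distance factor (a/d)² = 0.9861² = 0.972393.
Q̄ = (S₀/π) × 0.972393 × [bracket] = (589/π) × 0.972393 × 0.185165 = 33.76 W/m².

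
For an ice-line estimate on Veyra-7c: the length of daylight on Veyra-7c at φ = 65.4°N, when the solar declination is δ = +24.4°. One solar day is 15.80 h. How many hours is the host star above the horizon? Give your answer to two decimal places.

15.12 h

cos H₀ = −tan φ · tan δ = −tan(+65.4°) × tan(+24.400°) = -0.9908, so H₀ = 3.0058 rad = 172.22°.
Daylight = 2H₀/(2π) × 15.80 h = (3.0058/π) × 15.80 = 15.12 h.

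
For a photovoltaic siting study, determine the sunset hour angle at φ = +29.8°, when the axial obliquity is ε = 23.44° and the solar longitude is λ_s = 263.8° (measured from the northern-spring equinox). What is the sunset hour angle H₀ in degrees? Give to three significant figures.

H₀ = 75.7°

Solar declination: sin δ = sin ε · sin λ_s = sin 23.44° × sin 263.8° = -0.39546, so δ = -23.295°.
cos H₀ = −tan φ · tan δ = −tan(+29.8°) × tan(-23.295°) = 0.2466, so H₀ = 1.3216 rad = 75.72°.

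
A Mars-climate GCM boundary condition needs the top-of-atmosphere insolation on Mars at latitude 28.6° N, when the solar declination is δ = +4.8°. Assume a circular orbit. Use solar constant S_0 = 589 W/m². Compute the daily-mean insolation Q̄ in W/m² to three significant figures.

cos h₀ = −tan(+28.6°) tan(+4.800°) = -0.0458, h₀ = 1.6166 rad.
Bracket: h₀ sin ϕ sin δ + cos ϕ cos δ sin h₀ = 1.6166×0.47869×0.08368 + 0.87798×0.99649×0.99895 = 0.064756 + 0.873980 = 0.938736.
Q̄ = (S_0/π) × [bracket] = (589/π) × 0.938736 = 176.0 W/m².

Q̄ ≈ 176 W/m²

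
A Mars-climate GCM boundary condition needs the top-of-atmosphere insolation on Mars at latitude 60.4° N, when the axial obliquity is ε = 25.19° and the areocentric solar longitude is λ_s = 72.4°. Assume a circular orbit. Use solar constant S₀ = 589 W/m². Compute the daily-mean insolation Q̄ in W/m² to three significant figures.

Q̄ ≈ 216 W/m²

sin δ = sin 25.19° × sin 72.4° = 0.40570, so δ = +23.935°.
cos H₀ = −tan(+60.4°) tan(+23.935°) = -0.7813, H₀ = 2.4676 rad.
Bracket: H₀ sin φ sin δ + cos φ cos δ sin H₀ = 2.4676×0.86949×0.40570 + 0.49394×0.91401×0.62409 = 0.870451 + 0.281755 = 1.152206.
Q̄ = (S₀/π) × [bracket] = (589/π) × 1.152206 = 216.0 W/m².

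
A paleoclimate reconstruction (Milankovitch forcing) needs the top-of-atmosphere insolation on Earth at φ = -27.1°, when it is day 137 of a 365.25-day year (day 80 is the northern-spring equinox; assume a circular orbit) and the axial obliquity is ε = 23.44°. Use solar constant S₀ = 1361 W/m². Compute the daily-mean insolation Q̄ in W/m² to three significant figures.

Solar longitude: λ_s = 360° × (137 − 80)/365.25 = 56.181°.
sin δ = sin 23.44° × sin 56.181° = 0.33048, so δ = +19.298°.
cos H₀ = −tan(-27.1°) tan(+19.298°) = 0.1792, H₀ = 1.3906 rad.
Bracket: H₀ sin φ sin δ + cos φ cos δ sin H₀ = 1.3906×-0.45554×0.33048 + 0.89021×0.94381×0.98382 = -0.209350 + 0.826595 = 0.617245.
Q̄ = (S₀/π) × [bracket] = (1361/π) × 0.617245 = 267.4 W/m².

Q̄ ≈ 267 W/m²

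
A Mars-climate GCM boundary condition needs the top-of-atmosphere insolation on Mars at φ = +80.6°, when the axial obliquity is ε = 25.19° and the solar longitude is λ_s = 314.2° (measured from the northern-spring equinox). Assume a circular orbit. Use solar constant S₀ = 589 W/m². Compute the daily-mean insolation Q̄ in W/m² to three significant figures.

Solar declination: sin δ = sin ε · sin λ_s = sin 25.19° × sin 314.2° = -0.30513, so δ = -17.766°.
cos H₀ = −tan(+80.6°) tan(-17.766°) = 1.9355 ≥ 1 ⇒ polar night, H₀ = 0 and Q̄ = 0.

Q̄ ≈ 0.00 W/m²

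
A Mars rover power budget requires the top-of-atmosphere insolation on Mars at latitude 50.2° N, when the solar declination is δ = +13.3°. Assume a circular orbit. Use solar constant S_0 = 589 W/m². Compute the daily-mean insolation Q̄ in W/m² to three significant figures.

Q̄ ≈ 174 W/m²

cos h₀ = −tan(+50.2°) tan(+13.300°) = -0.2837, h₀ = 1.8585 rad.
Bracket: h₀ sin ϕ sin δ + cos ϕ cos δ sin h₀ = 1.8585×0.76828×0.23005 + 0.64011×0.97318×0.95891 = 0.328477 + 0.597346 = 0.925823.
Q̄ = (S_0/π) × [bracket] = (589/π) × 0.925823 = 173.6 W/m².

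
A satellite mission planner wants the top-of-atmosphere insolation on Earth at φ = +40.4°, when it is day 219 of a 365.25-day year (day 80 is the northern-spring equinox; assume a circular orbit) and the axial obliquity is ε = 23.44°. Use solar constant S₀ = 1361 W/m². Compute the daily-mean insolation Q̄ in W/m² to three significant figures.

Solar longitude: λ_s = 360° × (219 − 80)/365.25 = 137.002°.
sin δ = sin 23.44° × sin 137.002° = 0.27128, so δ = +15.740°.
cos H₀ = −tan(+40.4°) tan(+15.740°) = -0.2399, H₀ = 1.8130 rad.
Bracket: H₀ sin φ sin δ + cos φ cos δ sin H₀ = 1.8130×0.64812×0.27128 + 0.76154×0.96250×0.97080 = 0.318765 + 0.711579 = 1.030344.
Q̄ = (S₀/π) × [bracket] = (1361/π) × 1.030344 = 446.4 W/m².

Q̄ ≈ 446 W/m²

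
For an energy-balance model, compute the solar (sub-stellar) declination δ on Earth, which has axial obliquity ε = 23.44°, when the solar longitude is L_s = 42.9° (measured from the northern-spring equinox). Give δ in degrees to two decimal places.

δ = +15.71°

sin δ = sin ε · sin L_s = sin 23.44° × sin 42.9° = 0.270783.
δ = arcsin(0.270783) = +15.71°.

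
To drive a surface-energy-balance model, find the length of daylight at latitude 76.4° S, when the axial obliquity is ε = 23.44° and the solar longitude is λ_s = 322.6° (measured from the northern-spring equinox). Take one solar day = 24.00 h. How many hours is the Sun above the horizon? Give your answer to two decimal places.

24.00 h

Solar declination: sin δ = sin ε · sin λ_s = sin 23.44° × sin 322.6° = -0.24161, so δ = -13.981°.
Sunrise equation: cos H₀ = −tan φ · tan δ = -1.0292 ≤ −1, so the Sun never sets (polar day) and H₀ = π.
Daylight = 2H₀/(2π) × 24.00 h = (3.1416/π) × 24.00 = 24.00 h.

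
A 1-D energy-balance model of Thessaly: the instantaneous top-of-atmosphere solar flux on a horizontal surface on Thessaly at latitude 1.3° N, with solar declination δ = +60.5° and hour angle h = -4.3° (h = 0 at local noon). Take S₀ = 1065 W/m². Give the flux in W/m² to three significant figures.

544 W/m²

cos θ_z = sin φ sin δ + cos φ cos δ cos h = 0.019746 + 0.490911 = 0.510657.
Flux = S₀ · cos θ_z = 1065 × 0.510657 = 543.8 W/m².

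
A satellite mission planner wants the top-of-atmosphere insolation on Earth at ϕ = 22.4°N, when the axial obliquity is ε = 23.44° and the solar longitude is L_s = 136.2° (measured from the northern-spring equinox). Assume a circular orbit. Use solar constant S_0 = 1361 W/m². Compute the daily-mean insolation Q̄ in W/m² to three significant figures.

Solar declination: sin δ = sin ε · sin L_s = sin 23.44° × sin 136.2° = 0.27533, so δ = +15.981°.
cos h₀ = −tan(+22.4°) tan(+15.981°) = -0.1180, h₀ = 1.6891 rad.
Bracket: h₀ sin ϕ sin δ + cos ϕ cos δ sin h₀ = 1.6891×0.38107×0.27533 + 0.92455×0.96135×0.99301 = 0.177220 + 0.882603 = 1.059823.
Q̄ = (S_0/π) × [bracket] = (1361/π) × 1.059823 = 459.1 W/m².

Q̄ ≈ 459 W/m²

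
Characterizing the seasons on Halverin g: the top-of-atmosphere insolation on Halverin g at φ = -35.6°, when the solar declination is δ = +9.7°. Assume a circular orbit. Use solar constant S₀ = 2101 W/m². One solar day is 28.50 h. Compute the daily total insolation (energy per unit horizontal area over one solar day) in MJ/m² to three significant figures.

cos H₀ = −tan(-35.6°) tan(+9.700°) = 0.1224, H₀ = 1.4481 rad.
Bracket: H₀ sin φ sin δ + cos φ cos δ sin H₀ = 1.4481×-0.58212×0.16849 + 0.81310×0.98570×0.99248 = -0.142032 + 0.795446 = 0.653414.
Q̄ = (S₀/π) × [bracket] = (2101/π) × 0.653414 = 436.98 W/m².
Daily total = Q̄ × 28.50 h × 3600 s/h = 436.98 × 28.50 × 3600 / 10⁶ = 44.83 MJ/m².

44.8 MJ/m²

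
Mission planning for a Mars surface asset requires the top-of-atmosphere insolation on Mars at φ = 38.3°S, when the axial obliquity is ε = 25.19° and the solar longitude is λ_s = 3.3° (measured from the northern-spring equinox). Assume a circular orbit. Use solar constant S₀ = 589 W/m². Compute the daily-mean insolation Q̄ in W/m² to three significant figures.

Solar declination: sin δ = sin ε · sin λ_s = sin 25.19° × sin 3.3° = 0.02450, so δ = +1.404°.
cos H₀ = −tan(-38.3°) tan(+1.404°) = 0.0194, H₀ = 1.5514 rad.
Bracket: H₀ sin φ sin δ + cos φ cos δ sin H₀ = 1.5514×-0.61978×0.02450 + 0.78478×0.99970×0.99981 = -0.023557 + 0.784396 = 0.760839.
Q̄ = (S₀/π) × [bracket] = (589/π) × 0.760839 = 142.6 W/m².

Q̄ ≈ 143 W/m²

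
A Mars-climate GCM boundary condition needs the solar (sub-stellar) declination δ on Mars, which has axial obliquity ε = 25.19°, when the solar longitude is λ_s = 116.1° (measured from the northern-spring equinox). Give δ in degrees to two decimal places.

δ = +22.47°

sin δ = sin ε · sin λ_s = sin 25.19° × sin 116.1° = 0.382220.
δ = arcsin(0.382220) = +22.47°.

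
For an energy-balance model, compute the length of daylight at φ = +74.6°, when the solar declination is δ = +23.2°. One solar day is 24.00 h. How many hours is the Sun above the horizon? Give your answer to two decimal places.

24.00 h

Sunrise equation: cos H₀ = −tan φ · tan δ = -1.5560 ≤ −1, so the Sun never sets (polar day) and H₀ = π.
Daylight = 2H₀/(2π) × 24.00 h = (3.1416/π) × 24.00 = 24.00 h.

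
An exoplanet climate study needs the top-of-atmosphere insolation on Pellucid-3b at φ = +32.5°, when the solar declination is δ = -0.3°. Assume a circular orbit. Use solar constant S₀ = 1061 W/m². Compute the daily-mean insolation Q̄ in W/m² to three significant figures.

cos H₀ = −tan(+32.5°) tan(-0.300°) = 0.0033, H₀ = 1.5675 rad.
Bracket: H₀ sin φ sin δ + cos φ cos δ sin H₀ = 1.5675×0.53730×-0.00524 + 0.84339×0.99999×0.99999 = -0.004413 + 0.843373 = 0.838960.
Q̄ = (S₀/π) × [bracket] = (1061/π) × 0.838960 = 283.3 W/m².

Q̄ ≈ 283 W/m²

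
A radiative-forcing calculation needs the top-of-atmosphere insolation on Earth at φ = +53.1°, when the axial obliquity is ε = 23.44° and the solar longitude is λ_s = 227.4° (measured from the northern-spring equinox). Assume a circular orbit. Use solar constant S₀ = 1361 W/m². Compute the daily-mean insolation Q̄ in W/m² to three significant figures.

Solar declination: sin δ = sin ε · sin λ_s = sin 23.44° × sin 227.4° = -0.29281, so δ = -17.026°.
cos H₀ = −tan(+53.1°) tan(-17.026°) = 0.4079, H₀ = 1.1507 rad.
Bracket: H₀ sin φ sin δ + cos φ cos δ sin H₀ = 1.1507×0.79968×-0.29281 + 0.60042×0.95617×0.91304 = -0.269441 + 0.524180 = 0.254739.
Q̄ = (S₀/π) × [bracket] = (1361/π) × 0.254739 = 110.4 W/m².

Q̄ ≈ 110 W/m²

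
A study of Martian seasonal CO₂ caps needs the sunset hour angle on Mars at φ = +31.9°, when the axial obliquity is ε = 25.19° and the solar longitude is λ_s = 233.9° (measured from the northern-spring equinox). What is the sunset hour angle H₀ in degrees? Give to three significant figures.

H₀ = 76.8°

Solar declination: sin δ = sin ε · sin λ_s = sin 25.19° × sin 233.9° = -0.34390, so δ = -20.115°.
cos H₀ = −tan φ · tan δ = −tan(+31.9°) × tan(-20.115°) = 0.2280, so H₀ = 1.3408 rad = 76.82°.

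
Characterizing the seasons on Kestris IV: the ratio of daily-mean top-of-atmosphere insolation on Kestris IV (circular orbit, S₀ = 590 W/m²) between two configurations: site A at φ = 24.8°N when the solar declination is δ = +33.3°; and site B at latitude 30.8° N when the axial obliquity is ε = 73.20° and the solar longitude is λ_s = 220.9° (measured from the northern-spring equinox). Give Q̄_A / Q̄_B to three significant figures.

— Configuration A (φ=+24.8°):
cos H₀ = −tan(+24.8°) tan(+33.300°) = -0.3035, H₀ = 1.8792 rad.
Bracket: H₀ sin φ sin δ + cos φ cos δ sin H₀ = 1.8792×0.41945×0.54902 + 0.90778×0.83581×0.95283 = 0.432754 + 0.722942 = 1.155696.
Q̄ = (S₀/π) × [bracket] = (590/π) × 1.155696 = 217.04 W/m².
— Configuration B (φ=+30.8°):
Solar declination: sin δ = sin ε · sin λ_s = sin 73.20° × sin 220.9° = -0.62680, so δ = -38.814°.
cos H₀ = −tan(+30.8°) tan(-38.814°) = 0.4795, H₀ = 1.0707 rad.
Bracket: H₀ sin φ sin δ + cos φ cos δ sin H₀ = 1.0707×0.51204×-0.62680 + 0.85896×0.77918×0.87752 = -0.343638 + 0.587310 = 0.243672.
Q̄ = (S₀/π) × [bracket] = (590/π) × 0.243672 = 45.762 W/m².
Ratio Q̄_A / Q̄_B = 217.04 / 45.762 = 4.743.

Q̄_A / Q̄_B ≈ 4.74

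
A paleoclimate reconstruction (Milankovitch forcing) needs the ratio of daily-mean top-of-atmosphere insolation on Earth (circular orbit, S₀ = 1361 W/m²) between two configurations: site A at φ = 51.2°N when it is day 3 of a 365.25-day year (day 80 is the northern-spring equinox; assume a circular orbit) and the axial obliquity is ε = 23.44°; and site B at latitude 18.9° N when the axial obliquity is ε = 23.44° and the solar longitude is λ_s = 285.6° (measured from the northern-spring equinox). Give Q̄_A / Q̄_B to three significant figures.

Q̄_A / Q̄_B ≈ 0.270

— Configuration A (φ=+51.2°):
Solar longitude: λ_s = 360° × (3 − 80)/365.25 = -75.893°, i.e. -75.893° + 360° = 284.107°.
sin δ = sin 23.44° × sin 284.107° = -0.38579, so δ = -22.693°.
cos H₀ = −tan(+51.2°) tan(-22.693°) = 0.5201, H₀ = 1.0238 rad.
Bracket: H₀ sin φ sin δ + cos φ cos δ sin H₀ = 1.0238×0.77934×-0.38579 + 0.62660×0.92259×0.85411 = -0.307817 + 0.493757 = 0.185940.
Q̄ = (S₀/π) × [bracket] = (1361/π) × 0.185940 = 80.553 W/m².
— Configuration B (φ=+18.9°):
Solar declination: sin δ = sin ε · sin λ_s = sin 23.44° × sin 285.6° = -0.38313, so δ = -22.528°.
cos H₀ = −tan(+18.9°) tan(-22.528°) = 0.1420, H₀ = 1.4283 rad.
Bracket: H₀ sin φ sin δ + cos φ cos δ sin H₀ = 1.4283×0.32392×-0.38313 + 0.94609×0.92369×0.98986 = -0.177257 + 0.865033 = 0.687776.
Q̄ = (S₀/π) × [bracket] = (1361/π) × 0.687776 = 297.96 W/m².
Ratio Q̄_A / Q̄_B = 80.553 / 297.96 = 0.2703.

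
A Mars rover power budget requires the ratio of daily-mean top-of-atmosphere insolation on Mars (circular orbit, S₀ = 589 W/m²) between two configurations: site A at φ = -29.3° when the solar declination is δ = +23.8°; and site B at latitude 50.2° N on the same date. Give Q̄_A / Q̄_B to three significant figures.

Q̄_A / Q̄_B ≈ 0.443

— Configuration A (φ=-29.3°):
cos H₀ = −tan(-29.3°) tan(+23.800°) = 0.2475, H₀ = 1.3207 rad.
Bracket: H₀ sin φ sin δ + cos φ cos δ sin H₀ = 1.3207×-0.48938×0.40355 + 0.87207×0.91496×0.96889 = -0.260824 + 0.773086 = 0.512262.
Q̄ = (S₀/π) × [bracket] = (589/π) × 0.512262 = 96.041 W/m².
— Configuration B (φ=+50.2°):
cos H₀ = −tan(+50.2°) tan(+23.800°) = -0.5294, H₀ = 2.1287 rad.
Bracket: H₀ sin φ sin δ + cos φ cos δ sin H₀ = 2.1287×0.76828×0.40355 + 0.64011×0.91496×0.84839 = 0.659981 + 0.496881 = 1.156862.
Q̄ = (S₀/π) × [bracket] = (589/π) × 1.156862 = 216.89 W/m².
Ratio Q̄_A / Q̄_B = 96.041 / 216.89 = 0.4428.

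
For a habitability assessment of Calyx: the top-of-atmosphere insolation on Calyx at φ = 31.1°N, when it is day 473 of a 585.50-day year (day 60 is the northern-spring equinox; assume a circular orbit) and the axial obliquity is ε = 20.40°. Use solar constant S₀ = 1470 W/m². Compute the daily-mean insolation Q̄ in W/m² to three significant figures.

Solar longitude: λ_s = 360° × (473 − 60)/585.50 = 253.937°.
sin δ = sin 20.40° × sin 253.937° = -0.33496, so δ = -19.570°.
cos H₀ = −tan(+31.1°) tan(-19.570°) = 0.2145, H₀ = 1.3547 rad.
Bracket: H₀ sin φ sin δ + cos φ cos δ sin H₀ = 1.3547×0.51653×-0.33496 + 0.85627×0.94223×0.97673 = -0.234386 + 0.788029 = 0.553643.
Q̄ = (S₀/π) × [bracket] = (1470/π) × 0.553643 = 259.1 W/m².

Q̄ ≈ 259 W/m²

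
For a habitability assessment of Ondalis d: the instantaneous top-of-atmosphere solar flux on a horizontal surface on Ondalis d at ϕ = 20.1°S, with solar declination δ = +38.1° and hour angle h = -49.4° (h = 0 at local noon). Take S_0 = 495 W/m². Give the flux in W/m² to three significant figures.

133 W/m²

cos θ_z = sin ϕ sin δ + cos ϕ cos δ cos h = -0.212050 + 0.480926 = 0.268876.
Flux = S_0 · cos θ_z = 495 × 0.268876 = 133.1 W/m².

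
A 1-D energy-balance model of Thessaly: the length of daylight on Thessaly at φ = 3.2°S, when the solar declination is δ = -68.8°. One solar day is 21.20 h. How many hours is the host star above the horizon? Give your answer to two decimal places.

cos H₀ = −tan φ · tan δ = −tan(-3.2°) × tan(-68.800°) = -0.1441, so H₀ = 1.7154 rad = 98.29°.
Daylight = 2H₀/(2π) × 21.20 h = (1.7154/π) × 21.20 = 11.58 h.

11.58 h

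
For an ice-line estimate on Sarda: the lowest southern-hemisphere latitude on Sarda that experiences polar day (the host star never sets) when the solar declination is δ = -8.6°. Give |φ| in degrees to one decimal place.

Polar day requires cos H₀ = −tan φ tan δ ≤ −1, i.e. tan φ tan δ ≥ 1.
The boundary is |tan φ| · |tan δ| = 1, so |φ| = 90° − |δ| = 90° − 8.6° = 81.4° in the southern hemisphere.

|φ| = 81.4°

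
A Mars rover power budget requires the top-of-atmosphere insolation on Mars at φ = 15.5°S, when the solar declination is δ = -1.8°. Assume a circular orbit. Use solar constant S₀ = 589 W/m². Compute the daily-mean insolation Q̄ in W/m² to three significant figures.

Q̄ ≈ 183 W/m²

cos H₀ = −tan(-15.5°) tan(-1.800°) = -0.0087, H₀ = 1.5795 rad.
Bracket: H₀ sin φ sin δ + cos φ cos δ sin H₀ = 1.5795×-0.26724×-0.03141 + 0.96363×0.99951×0.99996 = 0.013258 + 0.963119 = 0.976377.
Q̄ = (S₀/π) × [bracket] = (589/π) × 0.976377 = 183.1 W/m².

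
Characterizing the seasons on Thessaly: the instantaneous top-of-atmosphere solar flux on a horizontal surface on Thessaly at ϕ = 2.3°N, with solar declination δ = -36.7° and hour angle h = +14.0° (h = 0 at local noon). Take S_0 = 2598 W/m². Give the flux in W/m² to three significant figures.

cos θ_z = sin ϕ sin δ + cos ϕ cos δ cos h = -0.023984 + 0.777333 = 0.753349.
Flux = S_0 · cos θ_z = 2598 × 0.753349 = 1957 W/m².

1.96e+03 W/m²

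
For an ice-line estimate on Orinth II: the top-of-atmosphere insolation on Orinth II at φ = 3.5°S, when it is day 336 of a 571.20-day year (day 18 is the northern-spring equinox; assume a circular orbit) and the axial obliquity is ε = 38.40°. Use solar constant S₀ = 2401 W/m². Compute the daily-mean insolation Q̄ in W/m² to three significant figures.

Q̄ ≈ 761 W/m²

Solar longitude: λ_s = 360° × (336 − 18)/571.20 = 200.420°.
sin δ = sin 38.40° × sin 200.420° = -0.21672, so δ = -12.516°.
cos H₀ = −tan(-3.5°) tan(-12.516°) = -0.0136, H₀ = 1.5844 rad.
Bracket: H₀ sin φ sin δ + cos φ cos δ sin H₀ = 1.5844×-0.06105×-0.21672 + 0.99813×0.97623×0.99991 = 0.020963 + 0.974317 = 0.995280.
Q̄ = (S₀/π) × [bracket] = (2401/π) × 0.995280 = 760.7 W/m².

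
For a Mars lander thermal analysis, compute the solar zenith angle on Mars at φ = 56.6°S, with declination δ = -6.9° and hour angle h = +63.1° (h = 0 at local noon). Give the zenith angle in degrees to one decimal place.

θ_z = 69.7°

cos θ_z = sin φ sin δ + cos φ cos δ cos h = 0.100296 + 0.247253 = 0.347549.
θ_z = arccos(0.347549) = 69.7°.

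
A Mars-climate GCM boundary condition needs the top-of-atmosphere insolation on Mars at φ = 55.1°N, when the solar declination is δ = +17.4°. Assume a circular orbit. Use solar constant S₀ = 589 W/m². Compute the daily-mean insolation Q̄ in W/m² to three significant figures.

cos H₀ = −tan(+55.1°) tan(+17.400°) = -0.4492, H₀ = 2.0367 rad.
Bracket: H₀ sin φ sin δ + cos φ cos δ sin H₀ = 2.0367×0.82015×0.29904 + 0.57215×0.95424×0.89342 = 0.499516 + 0.487779 = 0.987295.
Q̄ = (S₀/π) × [bracket] = (589/π) × 0.987295 = 185.1 W/m².

Q̄ ≈ 185 W/m²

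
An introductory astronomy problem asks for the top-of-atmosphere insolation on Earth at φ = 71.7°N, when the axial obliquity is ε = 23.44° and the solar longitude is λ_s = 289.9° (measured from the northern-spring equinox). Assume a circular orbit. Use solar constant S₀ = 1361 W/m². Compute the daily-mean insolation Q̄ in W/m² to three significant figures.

Solar declination: sin δ = sin ε · sin λ_s = sin 23.44° × sin 289.9° = -0.37404, so δ = -21.965°.
cos H₀ = −tan(+71.7°) tan(-21.965°) = 1.2195 ≥ 1 ⇒ polar night, H₀ = 0 and Q̄ = 0.

Q̄ ≈ 0.00 W/m²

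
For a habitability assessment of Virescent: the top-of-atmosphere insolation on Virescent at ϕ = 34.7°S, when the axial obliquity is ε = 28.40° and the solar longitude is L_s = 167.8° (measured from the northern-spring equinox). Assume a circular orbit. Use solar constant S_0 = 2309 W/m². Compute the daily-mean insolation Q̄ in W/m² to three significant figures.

Q̄ ≈ 537 W/m²

Solar declination: sin δ = sin ε · sin L_s = sin 28.40° × sin 167.8° = 0.10051, so δ = +5.769°.
cos h₀ = −tan(-34.7°) tan(+5.769°) = 0.0700, h₀ = 1.5008 rad.
Bracket: h₀ sin ϕ sin δ + cos ϕ cos δ sin h₀ = 1.5008×-0.56928×0.10051 + 0.82214×0.99494×0.99755 = -0.085873 + 0.815976 = 0.730103.
Q̄ = (S_0/π) × [bracket] = (2309/π) × 0.730103 = 536.6 W/m².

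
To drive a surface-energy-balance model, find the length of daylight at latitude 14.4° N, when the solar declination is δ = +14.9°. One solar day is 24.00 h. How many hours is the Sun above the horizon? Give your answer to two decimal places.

12.52 h

cos H₀ = −tan φ · tan δ = −tan(+14.4°) × tan(+14.900°) = -0.0683, so H₀ = 1.6392 rad = 93.92°.
Daylight = 2H₀/(2π) × 24.00 h = (1.6392/π) × 24.00 = 12.52 h.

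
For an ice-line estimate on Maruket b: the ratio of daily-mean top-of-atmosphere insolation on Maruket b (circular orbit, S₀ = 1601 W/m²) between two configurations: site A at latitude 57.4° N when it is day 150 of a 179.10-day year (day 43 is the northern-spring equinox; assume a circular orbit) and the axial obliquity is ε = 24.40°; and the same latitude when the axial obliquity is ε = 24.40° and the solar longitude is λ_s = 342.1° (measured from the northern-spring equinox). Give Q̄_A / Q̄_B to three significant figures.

Q̄_A / Q̄_B ≈ 0.657

— Configuration A (φ=+57.4°):
Solar longitude: λ_s = 360° × (150 − 43)/179.10 = 215.075°.
sin δ = sin 24.40° × sin 215.075° = -0.23739, so δ = -13.733°.
cos H₀ = −tan(+57.4°) tan(-13.733°) = 0.3821, H₀ = 1.1787 rad.
Bracket: H₀ sin φ sin δ + cos φ cos δ sin H₀ = 1.1787×0.84245×-0.23739 + 0.53877×0.97141×0.92411 = -0.235727 + 0.483648 = 0.247921.
Q̄ = (S₀/π) × [bracket] = (1601/π) × 0.247921 = 126.34 W/m².
— Configuration B (φ=+57.4°):
Solar declination: sin δ = sin ε · sin λ_s = sin 24.40° × sin 342.1° = -0.12697, so δ = -7.295°.
cos H₀ = −tan(+57.4°) tan(-7.295°) = 0.2002, H₀ = 1.3693 rad.
Bracket: H₀ sin φ sin δ + cos φ cos δ sin H₀ = 1.3693×0.84245×-0.12697 + 0.53877×0.99191×0.97976 = -0.146468 + 0.523595 = 0.377127.
Q̄ = (S₀/π) × [bracket] = (1601/π) × 0.377127 = 192.19 W/m².
Ratio Q̄_A / Q̄_B = 126.34 / 192.19 = 0.6574.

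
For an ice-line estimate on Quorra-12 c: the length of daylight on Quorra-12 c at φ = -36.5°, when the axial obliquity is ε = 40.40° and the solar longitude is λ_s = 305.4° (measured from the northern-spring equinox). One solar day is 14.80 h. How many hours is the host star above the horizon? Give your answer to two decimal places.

9.65 h

Solar declination: sin δ = sin ε · sin λ_s = sin 40.40° × sin 305.4° = -0.52830, so δ = -31.891°.
cos H₀ = −tan φ · tan δ = −tan(-36.5°) × tan(-31.891°) = -0.4604, so H₀ = 2.0493 rad = 117.41°.
Daylight = 2H₀/(2π) × 14.80 h = (2.0493/π) × 14.80 = 9.65 h.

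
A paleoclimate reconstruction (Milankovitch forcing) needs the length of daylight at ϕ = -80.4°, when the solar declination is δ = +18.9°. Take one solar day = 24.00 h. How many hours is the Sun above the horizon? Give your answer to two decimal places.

0.00 h

cos h₀ = −tan ϕ · tan δ = 2.0243 ≥ 1, so the Sun never rises (polar night) and h₀ = 0.
Daylight = 2h₀/(2π) × 24.00 h = (0.0000/π) × 24.00 = 0.00 h.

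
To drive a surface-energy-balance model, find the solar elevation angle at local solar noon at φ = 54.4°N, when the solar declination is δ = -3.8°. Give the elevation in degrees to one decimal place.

At local noon the hour angle is zero, so the zenith angle equals |φ − δ| = |+54.4° − (-3.800°)| = 58.200°.
Elevation = 90° − 58.200° = 31.8°.

31.8°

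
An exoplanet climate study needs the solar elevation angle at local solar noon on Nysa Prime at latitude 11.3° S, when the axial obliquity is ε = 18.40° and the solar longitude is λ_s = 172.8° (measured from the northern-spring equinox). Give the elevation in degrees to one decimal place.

Solar declination: sin δ = sin ε · sin λ_s = sin 18.40° × sin 172.8° = 0.03956, so δ = +2.267°.
At local noon the hour angle is zero, so the zenith angle equals |φ − δ| = |-11.3° − (+2.267°)| = 13.567°.
Elevation = 90° − 13.567° = 76.4°.

76.4°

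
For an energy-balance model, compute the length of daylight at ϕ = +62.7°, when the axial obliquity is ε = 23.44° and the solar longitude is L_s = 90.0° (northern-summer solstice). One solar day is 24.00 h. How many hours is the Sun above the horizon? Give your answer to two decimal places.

19.62 h

Solar declination: sin δ = sin ε · sin L_s = sin 23.44° × sin 90.0° = 0.39779, so δ = +23.440°.
cos h₀ = −tan ϕ · tan δ = −tan(+62.7°) × tan(+23.440°) = -0.8400, so h₀ = 2.5681 rad = 147.14°.
Daylight = 2h₀/(2π) × 24.00 h = (2.5681/π) × 24.00 = 19.62 h.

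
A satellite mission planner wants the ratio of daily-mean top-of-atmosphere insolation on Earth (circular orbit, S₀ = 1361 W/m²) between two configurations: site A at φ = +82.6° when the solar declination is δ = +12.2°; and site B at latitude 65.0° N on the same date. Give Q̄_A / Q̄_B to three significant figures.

— Configuration A (φ=+82.6°):
cos H₀ = −tan(+82.6°) tan(+12.200°) = -1.6647 ≤ −1 ⇒ polar day, H₀ = π.
Bracket: H₀ sin φ sin δ + cos φ cos δ sin H₀ = 3.1416×0.99167×0.21132 + 0.12880×0.97742×0.00000 = 0.658353 + 0.000000 = 0.658353.
Q̄ = (S₀/π) × [bracket] = (1361/π) × 0.658353 = 285.21 W/m².
— Configuration B (φ=+65.0°):
cos H₀ = −tan(+65.0°) tan(+12.200°) = -0.4637, H₀ = 2.0529 rad.
Bracket: H₀ sin φ sin δ + cos φ cos δ sin H₀ = 2.0529×0.90631×0.21132 + 0.42262×0.97742×0.88601 = 0.393174 + 0.365991 = 0.759165.
Q̄ = (S₀/π) × [bracket] = (1361/π) × 0.759165 = 328.89 W/m².
Ratio Q̄_A / Q̄_B = 285.21 / 328.89 = 0.8672.

Q̄_A / Q̄_B ≈ 0.867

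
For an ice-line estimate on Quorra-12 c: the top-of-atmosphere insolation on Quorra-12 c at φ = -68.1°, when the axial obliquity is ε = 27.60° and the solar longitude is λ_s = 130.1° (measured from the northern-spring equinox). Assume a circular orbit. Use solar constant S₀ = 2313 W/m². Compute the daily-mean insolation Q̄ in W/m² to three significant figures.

Q̄ ≈ 3.33 W/m²

Solar declination: sin δ = sin ε · sin λ_s = sin 27.60° × sin 130.1° = 0.35439, so δ = +20.756°.
cos H₀ = −tan(-68.1°) tan(+20.756°) = 0.9427, H₀ = 0.3400 rad.
Bracket: H₀ sin φ sin δ + cos φ cos δ sin H₀ = 0.3400×-0.92784×0.35439 + 0.37299×0.93510×0.33351 = -0.111798 + 0.116323 = 0.004525.
Q̄ = (S₀/π) × [bracket] = (2313/π) × 0.004525 = 3.332 W/m².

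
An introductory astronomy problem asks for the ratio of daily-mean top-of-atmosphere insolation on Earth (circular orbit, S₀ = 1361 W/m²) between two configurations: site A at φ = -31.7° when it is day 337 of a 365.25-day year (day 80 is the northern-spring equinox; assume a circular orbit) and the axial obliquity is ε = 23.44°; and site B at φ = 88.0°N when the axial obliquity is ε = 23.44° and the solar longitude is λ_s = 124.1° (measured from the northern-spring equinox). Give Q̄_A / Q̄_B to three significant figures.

— Configuration A (φ=-31.7°):
Solar longitude: λ_s = 360° × (337 − 80)/365.25 = 253.306°.
sin δ = sin 23.44° × sin 253.306° = -0.38102, so δ = -22.397°.
cos H₀ = −tan(-31.7°) tan(-22.397°) = -0.2545, H₀ = 1.8282 rad.
Bracket: H₀ sin φ sin δ + cos φ cos δ sin H₀ = 1.8282×-0.52547×-0.38102 + 0.85081×0.92457×0.96707 = 0.366032 + 0.760730 = 1.126762.
Q̄ = (S₀/π) × [bracket] = (1361/π) × 1.126762 = 488.14 W/m².
— Configuration B (φ=+88.0°):
Solar declination: sin δ = sin ε · sin λ_s = sin 23.44° × sin 124.1° = 0.32939, so δ = +19.232°.
cos H₀ = −tan(+88.0°) tan(+19.232°) = -9.9901 ≤ −1 ⇒ polar day, H₀ = π.
Bracket: H₀ sin φ sin δ + cos φ cos δ sin H₀ = 3.1416×0.99939×0.32939 + 0.03490×0.94419×0.00000 = 1.034180 + 0.000000 = 1.034180.
Q̄ = (S₀/π) × [bracket] = (1361/π) × 1.034180 = 448.03 W/m².
Ratio Q̄_A / Q̄_B = 488.14 / 448.03 = 1.090.

Q̄_A / Q̄_B ≈ 1.09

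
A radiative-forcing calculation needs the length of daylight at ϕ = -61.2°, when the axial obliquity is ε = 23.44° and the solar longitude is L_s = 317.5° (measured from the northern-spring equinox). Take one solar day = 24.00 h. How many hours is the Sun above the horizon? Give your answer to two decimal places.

16.07 h

Solar declination: sin δ = sin ε · sin L_s = sin 23.44° × sin 317.5° = -0.26874, so δ = -15.589°.
cos h₀ = −tan ϕ · tan δ = −tan(-61.2°) × tan(-15.589°) = -0.5075, so h₀ = 2.1031 rad = 120.50°.
Daylight = 2h₀/(2π) × 24.00 h = (2.1031/π) × 24.00 = 16.07 h.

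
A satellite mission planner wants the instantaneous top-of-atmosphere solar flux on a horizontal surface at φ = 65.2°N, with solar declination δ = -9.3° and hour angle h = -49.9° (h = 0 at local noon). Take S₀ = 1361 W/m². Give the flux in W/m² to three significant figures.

cos θ_z = sin φ sin δ + cos φ cos δ cos h = -0.146700 + 0.266628 = 0.119928.
Flux = S₀ · cos θ_z = 1361 × 0.119928 = 163.2 W/m².

163 W/m²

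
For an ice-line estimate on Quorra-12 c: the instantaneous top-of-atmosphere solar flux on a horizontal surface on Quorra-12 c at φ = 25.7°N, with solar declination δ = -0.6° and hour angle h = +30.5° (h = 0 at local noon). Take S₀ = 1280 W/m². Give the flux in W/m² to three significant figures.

cos θ_z = sin φ sin δ + cos φ cos δ cos h = -0.004541 + 0.776352 = 0.771811.
Flux = S₀ · cos θ_z = 1280 × 0.771811 = 987.9 W/m².

988 W/m²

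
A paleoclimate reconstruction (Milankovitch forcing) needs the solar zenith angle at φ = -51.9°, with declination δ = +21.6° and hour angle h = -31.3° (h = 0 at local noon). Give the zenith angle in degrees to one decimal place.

cos θ_z = sin φ sin δ + cos φ cos δ cos h = -0.289690 + 0.490208 = 0.200518.
θ_z = arccos(0.200518) = 78.4°.

θ_z = 78.4°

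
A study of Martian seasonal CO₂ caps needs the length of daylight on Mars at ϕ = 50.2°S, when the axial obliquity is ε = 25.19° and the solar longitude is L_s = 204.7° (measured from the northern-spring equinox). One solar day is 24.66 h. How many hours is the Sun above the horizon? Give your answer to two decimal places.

14.05 h

Solar declination: sin δ = sin ε · sin L_s = sin 25.19° × sin 204.7° = -0.17785, so δ = -10.245°.
cos h₀ = −tan ϕ · tan δ = −tan(-50.2°) × tan(-10.245°) = -0.2169, so h₀ = 1.7895 rad = 102.53°.
Daylight = 2h₀/(2π) × 24.66 h = (1.7895/π) × 24.66 = 14.05 h.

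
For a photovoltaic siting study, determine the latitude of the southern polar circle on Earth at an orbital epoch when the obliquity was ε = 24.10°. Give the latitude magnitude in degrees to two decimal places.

65.90°

The polar circle is the lowest latitude that experiences at least one full rotation of continuous darkness at the northern-summer solstice; it lies at |ϕ| = 90° − ε = 90° − 24.10° = 65.90°.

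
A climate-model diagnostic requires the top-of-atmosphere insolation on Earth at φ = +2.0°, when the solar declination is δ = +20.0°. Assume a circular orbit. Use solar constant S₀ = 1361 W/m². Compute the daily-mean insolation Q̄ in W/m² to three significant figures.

cos H₀ = −tan(+2.0°) tan(+20.000°) = -0.0127, H₀ = 1.5835 rad.
Bracket: H₀ sin φ sin δ + cos φ cos δ sin H₀ = 1.5835×0.03490×0.34202 + 0.99939×0.93969×0.99992 = 0.018901 + 0.939042 = 0.957943.
Q̄ = (S₀/π) × [bracket] = (1361/π) × 0.957943 = 415.0 W/m².

Q̄ ≈ 415 W/m²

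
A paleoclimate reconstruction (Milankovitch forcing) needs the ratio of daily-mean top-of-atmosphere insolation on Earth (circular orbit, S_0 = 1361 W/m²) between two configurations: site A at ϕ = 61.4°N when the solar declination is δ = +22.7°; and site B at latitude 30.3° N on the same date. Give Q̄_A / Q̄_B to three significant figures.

Q̄_A / Q̄_B ≈ 0.987

— Configuration A (ϕ=+61.4°):
cos h₀ = −tan(+61.4°) tan(+22.700°) = -0.7672, h₀ = 2.4453 rad.
Bracket: h₀ sin ϕ sin δ + cos ϕ cos δ sin h₀ = 2.4453×0.87798×0.38591 + 0.47869×0.92254×0.64137 = 0.828520 + 0.283236 = 1.111756.
Q̄ = (S_0/π) × [bracket] = (1361/π) × 1.111756 = 481.63 W/m².
— Configuration B (ϕ=+30.3°):
cos h₀ = −tan(+30.3°) tan(+22.700°) = -0.2444, h₀ = 1.8177 rad.
Bracket: h₀ sin ϕ sin δ + cos ϕ cos δ sin h₀ = 1.8177×0.50453×0.38591 + 0.86340×0.92254×0.96966 = 0.353912 + 0.772355 = 1.126267.
Q̄ = (S_0/π) × [bracket] = (1361/π) × 1.126267 = 487.92 W/m².
Ratio Q̄_A / Q̄_B = 481.63 / 487.92 = 0.9871.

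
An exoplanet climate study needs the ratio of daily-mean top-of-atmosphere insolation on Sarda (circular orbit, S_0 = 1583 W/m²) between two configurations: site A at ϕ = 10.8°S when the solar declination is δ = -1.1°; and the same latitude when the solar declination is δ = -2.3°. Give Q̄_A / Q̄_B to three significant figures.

— Configuration A (ϕ=-10.8°):
cos h₀ = −tan(-10.8°) tan(-1.100°) = -0.0037, h₀ = 1.5745 rad.
Bracket: h₀ sin ϕ sin δ + cos ϕ cos δ sin h₀ = 1.5745×-0.18738×-0.01920 + 0.98229×0.99982×0.99999 = 0.005665 + 0.982103 = 0.987768.
Q̄ = (S_0/π) × [bracket] = (1583/π) × 0.987768 = 497.72 W/m².
— Configuration B (ϕ=-10.8°):
cos h₀ = −tan(-10.8°) tan(-2.300°) = -0.0077, h₀ = 1.5785 rad.
Bracket: h₀ sin ϕ sin δ + cos ϕ cos δ sin h₀ = 1.5785×-0.18738×-0.04013 + 0.98229×0.99919×0.99997 = 0.011870 + 0.981465 = 0.993335.
Q̄ = (S_0/π) × [bracket] = (1583/π) × 0.993335 = 500.53 W/m².
Ratio Q̄_A / Q̄_B = 497.72 / 500.53 = 0.9944.

Q̄_A / Q̄_B ≈ 0.994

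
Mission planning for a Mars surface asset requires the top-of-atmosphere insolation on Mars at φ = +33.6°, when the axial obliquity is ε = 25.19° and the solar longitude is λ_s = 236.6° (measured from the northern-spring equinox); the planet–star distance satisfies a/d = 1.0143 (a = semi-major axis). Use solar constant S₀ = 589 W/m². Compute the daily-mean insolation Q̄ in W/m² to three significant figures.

Solar declination: sin δ = sin ε · sin λ_s = sin 25.19° × sin 236.6° = -0.35533, so δ = -20.814°.
cos H₀ = −tan(+33.6°) tan(-20.814°) = 0.2526, H₀ = 1.3155 rad.
Bracket: H₀ sin φ sin δ + cos φ cos δ sin H₀ = 1.3155×0.55339×-0.35533 + 0.83292×0.93474×0.96758 = -0.258675 + 0.753323 = 0.494648.
Inverse-square distance factor (a/d)² = 1.0143² = 1.028804.
Q̄ = (S₀/π) × 1.028804 × [bracket] = (589/π) × 1.028804 × 0.494648 = 95.41 W/m².

Q̄ ≈ 95.4 W/m²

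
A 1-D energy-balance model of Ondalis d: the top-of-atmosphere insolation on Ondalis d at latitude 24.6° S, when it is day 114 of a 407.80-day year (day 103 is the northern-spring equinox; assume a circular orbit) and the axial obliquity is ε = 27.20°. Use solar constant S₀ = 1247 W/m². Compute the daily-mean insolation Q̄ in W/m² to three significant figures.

Solar longitude: λ_s = 360° × (114 − 103)/407.80 = 9.711°.
sin δ = sin 27.20° × sin 9.711° = 0.07710, so δ = +4.422°.
cos H₀ = −tan(-24.6°) tan(+4.422°) = 0.0354, H₀ = 1.5354 rad.
Bracket: H₀ sin φ sin δ + cos φ cos δ sin H₀ = 1.5354×-0.41628×0.07710 + 0.90924×0.99702×0.99937 = -0.049279 + 0.905959 = 0.856680.
Q̄ = (S₀/π) × [bracket] = (1247/π) × 0.856680 = 340.0 W/m².

Q̄ ≈ 340 W/m²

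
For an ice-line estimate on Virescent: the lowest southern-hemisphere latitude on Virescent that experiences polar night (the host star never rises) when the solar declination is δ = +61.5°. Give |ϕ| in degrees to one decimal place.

Polar night requires cos h₀ = −tan ϕ tan δ ≥ 1, i.e. tan ϕ tan δ ≤ −1.
The boundary is |tan ϕ| · |tan δ| = 1, so |ϕ| = 90° − |δ| = 90° − 61.5° = 28.5° in the southern hemisphere.

|ϕ| = 28.5°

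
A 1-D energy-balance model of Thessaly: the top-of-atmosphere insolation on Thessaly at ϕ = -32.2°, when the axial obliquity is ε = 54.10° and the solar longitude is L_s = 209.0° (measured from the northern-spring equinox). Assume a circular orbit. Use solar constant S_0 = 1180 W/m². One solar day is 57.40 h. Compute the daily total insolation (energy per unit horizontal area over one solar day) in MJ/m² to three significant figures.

Solar declination: sin δ = sin ε · sin L_s = sin 54.10° × sin 209.0° = -0.39272, so δ = -23.124°.
cos h₀ = −tan(-32.2°) tan(-23.124°) = -0.2689, h₀ = 1.8431 rad.
Bracket: h₀ sin ϕ sin δ + cos ϕ cos δ sin h₀ = 1.8431×-0.53288×-0.39272 + 0.84619×0.91966×0.96317 = 0.385710 + 0.749546 = 1.135256.
Q̄ = (S_0/π) × [bracket] = (1180/π) × 1.135256 = 426.41 W/m².
Daily total = Q̄ × 57.40 h × 3600 s/h = 426.41 × 57.40 × 3600 / 10⁶ = 88.11 MJ/m².

88.1 MJ/m²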